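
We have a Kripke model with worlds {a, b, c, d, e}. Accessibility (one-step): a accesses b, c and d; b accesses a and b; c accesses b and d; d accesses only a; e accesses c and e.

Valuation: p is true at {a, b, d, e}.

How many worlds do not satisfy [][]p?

3

a: successors {b, c, d}; []p there: b:T, c:T, d:T. ✓
b: successors {a, b}; []p there: a:F, b:T. ✗
c: successors {b, d}; []p there: b:T, d:T. ✓
d: successors {a}; []p there: a:F. ✗
e: successors {c, e}; []p there: c:T, e:F. ✗
Satisfying worlds: {a, c}.
So [][]p fails at the other 3 worlds.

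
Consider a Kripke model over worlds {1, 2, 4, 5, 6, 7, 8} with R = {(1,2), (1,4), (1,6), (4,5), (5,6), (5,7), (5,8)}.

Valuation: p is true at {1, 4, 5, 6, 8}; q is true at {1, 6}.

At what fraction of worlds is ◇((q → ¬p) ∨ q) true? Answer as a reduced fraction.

1: successors {2, 4, 6}; (q → ¬p) ∨ q there: 2:T, 4:T, 6:T. ✓
2: no successors, so ◇((q → ¬p) ∨ q) fails. ✗
4: successors {5}; (q → ¬p) ∨ q there: 5:T. ✓
5: successors {6, 7, 8}; (q → ¬p) ∨ q there: 6:T, 7:T, 8:T. ✓
6: no successors, so ◇((q → ¬p) ∨ q) fails. ✗
7: no successors, so ◇((q → ¬p) ∨ q) fails. ✗
8: no successors, so ◇((q → ¬p) ∨ q) fails. ✗
That's 3 of 7 worlds, so 3/7.

3/7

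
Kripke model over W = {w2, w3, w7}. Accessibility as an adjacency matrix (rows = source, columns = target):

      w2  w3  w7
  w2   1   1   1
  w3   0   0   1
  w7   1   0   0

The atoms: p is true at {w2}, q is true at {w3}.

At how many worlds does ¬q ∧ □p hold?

1

w2: ¬q is T, □p is F. ✗
w3: ¬q is F, □p is F. ✗
w7: ¬q is T, □p is T. ✓
Satisfying worlds: {w7}.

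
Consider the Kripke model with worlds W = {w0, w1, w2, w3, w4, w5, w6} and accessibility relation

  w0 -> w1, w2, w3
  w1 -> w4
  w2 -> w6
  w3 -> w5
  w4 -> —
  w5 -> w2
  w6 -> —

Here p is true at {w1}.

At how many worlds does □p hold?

2

w0: successors {w1, w2, w3}; p there: w1:T, w2:F, w3:F. ✗
w1: successors {w4}; p there: w4:F. ✗
w2: successors {w6}; p there: w6:F. ✗
w3: successors {w5}; p there: w5:F. ✗
w4: no successors, so □p holds vacuously. ✓
w5: successors {w2}; p there: w2:F. ✗
w6: no successors, so □p holds vacuously. ✓
Satisfying worlds: {w4, w6}.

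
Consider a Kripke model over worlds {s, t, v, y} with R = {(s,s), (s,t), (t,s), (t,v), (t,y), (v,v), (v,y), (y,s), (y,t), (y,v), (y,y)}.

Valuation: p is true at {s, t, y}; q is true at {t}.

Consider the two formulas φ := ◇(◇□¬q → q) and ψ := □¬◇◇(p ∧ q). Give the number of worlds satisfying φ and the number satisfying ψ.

2 and 0

For ◇(◇□¬q → q):
s: successors {s, t}; ◇□¬q → q there: s:F, t:T. ✓
t: successors {s, v, y}; ◇□¬q → q there: s:F, v:F, y:F. ✗
v: successors {v, y}; ◇□¬q → q there: v:F, y:F. ✗
y: successors {s, t, v, y}; ◇□¬q → q there: s:F, t:T, v:F, y:F. ✓
— 2 worlds.
For □¬◇◇(p ∧ q):
s: successors {s, t}; ¬◇◇(p ∧ q) there: s:F, t:F. ✗
t: successors {s, v, y}; ¬◇◇(p ∧ q) there: s:F, v:F, y:F. ✗
v: successors {v, y}; ¬◇◇(p ∧ q) there: v:F, y:F. ✗
y: successors {s, t, v, y}; ¬◇◇(p ∧ q) there: s:F, t:F, v:F, y:F. ✗
— 0 worlds.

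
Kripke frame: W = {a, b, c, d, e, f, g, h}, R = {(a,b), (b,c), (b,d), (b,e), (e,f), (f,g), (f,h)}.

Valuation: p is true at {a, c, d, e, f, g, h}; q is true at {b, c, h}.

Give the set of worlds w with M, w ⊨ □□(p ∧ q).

{c, d, f, g, h}

a: successors {b}; □(p ∧ q) there: b:F. ✗
b: successors {c, d, e}; □(p ∧ q) there: c:T, d:T, e:F. ✗
c: no successors, so □□(p ∧ q) holds vacuously. ✓
d: no successors, so □□(p ∧ q) holds vacuously. ✓
e: successors {f}; □(p ∧ q) there: f:F. ✗
f: successors {g, h}; □(p ∧ q) there: g:T, h:T. ✓
g: no successors, so □□(p ∧ q) holds vacuously. ✓
h: no successors, so □□(p ∧ q) holds vacuously. ✓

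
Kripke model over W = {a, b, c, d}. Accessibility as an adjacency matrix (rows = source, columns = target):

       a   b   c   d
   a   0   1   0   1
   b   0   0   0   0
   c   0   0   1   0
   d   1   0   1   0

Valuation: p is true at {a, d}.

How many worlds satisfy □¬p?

a: successors {b, d}; ¬p there: b:T, d:F. ✗
b: no successors, so □¬p holds vacuously. ✓
c: successors {c}; ¬p there: c:T. ✓
d: successors {a, c}; ¬p there: a:F, c:T. ✗
Satisfying worlds: {b, c}.

2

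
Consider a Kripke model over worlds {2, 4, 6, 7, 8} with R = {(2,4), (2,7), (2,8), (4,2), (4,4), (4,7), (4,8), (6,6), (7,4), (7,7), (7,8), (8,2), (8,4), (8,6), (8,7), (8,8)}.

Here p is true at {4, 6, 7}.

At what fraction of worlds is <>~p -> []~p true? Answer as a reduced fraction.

2: <>~p is T, []~p is F. ✗
4: <>~p is T, []~p is F. ✗
6: <>~p is F, []~p is F. ✓
7: <>~p is T, []~p is F. ✗
8: <>~p is T, []~p is F. ✗
That's 1 of 5 worlds, so 1/5.

1/5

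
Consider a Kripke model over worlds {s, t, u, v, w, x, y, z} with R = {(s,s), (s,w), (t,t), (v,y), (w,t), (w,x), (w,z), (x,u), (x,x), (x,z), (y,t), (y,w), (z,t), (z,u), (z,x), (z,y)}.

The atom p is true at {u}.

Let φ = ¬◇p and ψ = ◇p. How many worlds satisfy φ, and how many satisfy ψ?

For ¬◇p:
s: ◇p is F. ✓
t: ◇p is F. ✓
u: ◇p is F. ✓
v: ◇p is F. ✓
w: ◇p is F. ✓
x: ◇p is T. ✗
y: ◇p is F. ✓
z: ◇p is T. ✗
— 6 worlds.
For ◇p:
s: successors {s, w}; p there: s:F, w:F. ✗
t: successors {t}; p there: t:F. ✗
u: no successors, so ◇p fails. ✗
v: successors {y}; p there: y:F. ✗
w: successors {t, x, z}; p there: t:F, x:F, z:F. ✗
x: successors {u, x, z}; p there: u:T, x:F, z:F. ✓
y: successors {t, w}; p there: t:F, w:F. ✗
z: successors {t, u, x, y}; p there: t:F, u:T, x:F, y:F. ✓
— 2 worlds.

6 and 2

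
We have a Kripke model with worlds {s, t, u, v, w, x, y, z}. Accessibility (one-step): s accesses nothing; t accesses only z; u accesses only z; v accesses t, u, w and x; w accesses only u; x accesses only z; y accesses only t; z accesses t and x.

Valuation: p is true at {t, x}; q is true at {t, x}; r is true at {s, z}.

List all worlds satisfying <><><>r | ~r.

s: <><><>r is F, ~r is F. ✗
t: <><><>r is T, ~r is T. ✓
u: <><><>r is T, ~r is T. ✓
v: <><><>r is T, ~r is T. ✓
w: <><><>r is F, ~r is T. ✓
x: <><><>r is T, ~r is T. ✓
y: <><><>r is F, ~r is T. ✓
z: <><><>r is F, ~r is F. ✗

{t, u, v, w, x, y}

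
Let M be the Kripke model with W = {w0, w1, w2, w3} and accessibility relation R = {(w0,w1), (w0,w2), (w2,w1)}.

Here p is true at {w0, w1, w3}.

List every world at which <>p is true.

w0: successors {w1, w2}; p there: w1:T, w2:F. ✓
w1: no successors, so <>p fails. ✗
w2: successors {w1}; p there: w1:T. ✓
w3: no successors, so <>p fails. ✗

{w0, w2}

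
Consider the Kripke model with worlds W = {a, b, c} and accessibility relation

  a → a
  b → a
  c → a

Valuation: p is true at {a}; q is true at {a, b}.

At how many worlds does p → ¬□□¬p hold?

a: p is T, ¬□□¬p is T. ✓
b: p is F, ¬□□¬p is T. ✓
c: p is F, ¬□□¬p is T. ✓
Satisfying worlds: {a, b, c}.

3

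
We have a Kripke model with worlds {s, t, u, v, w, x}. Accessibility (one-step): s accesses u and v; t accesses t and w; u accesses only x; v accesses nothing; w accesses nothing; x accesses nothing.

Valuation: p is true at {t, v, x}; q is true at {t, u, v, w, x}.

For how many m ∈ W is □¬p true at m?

s: successors {u, v}; ¬p there: u:T, v:F. ✗
t: successors {t, w}; ¬p there: t:F, w:T. ✗
u: successors {x}; ¬p there: x:F. ✗
v: no successors, so □¬p holds vacuously. ✓
w: no successors, so □¬p holds vacuously. ✓
x: no successors, so □¬p holds vacuously. ✓
Satisfying worlds: {v, w, x}.

3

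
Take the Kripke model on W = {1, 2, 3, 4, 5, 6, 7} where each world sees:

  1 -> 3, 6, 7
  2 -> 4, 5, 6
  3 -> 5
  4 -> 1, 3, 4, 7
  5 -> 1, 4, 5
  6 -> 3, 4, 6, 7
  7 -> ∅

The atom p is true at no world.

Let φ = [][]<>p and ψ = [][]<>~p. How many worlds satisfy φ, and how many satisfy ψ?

For [][]<>p:
1: successors {3, 6, 7}; []<>p there: 3:F, 6:F, 7:T. ✗
2: successors {4, 5, 6}; []<>p there: 4:F, 5:F, 6:F. ✗
3: successors {5}; []<>p there: 5:F. ✗
4: successors {1, 3, 4, 7}; []<>p there: 1:F, 3:F, 4:F, 7:T. ✗
5: successors {1, 4, 5}; []<>p there: 1:F, 4:F, 5:F. ✗
6: successors {3, 4, 6, 7}; []<>p there: 3:F, 4:F, 6:F, 7:T. ✗
7: no successors, so [][]<>p holds vacuously. ✓
— 1 world.
For [][]<>~p:
1: successors {3, 6, 7}; []<>~p there: 3:T, 6:F, 7:T. ✗
2: successors {4, 5, 6}; []<>~p there: 4:F, 5:T, 6:F. ✗
3: successors {5}; []<>~p there: 5:T. ✓
4: successors {1, 3, 4, 7}; []<>~p there: 1:F, 3:T, 4:F, 7:T. ✗
5: successors {1, 4, 5}; []<>~p there: 1:F, 4:F, 5:T. ✗
6: successors {3, 4, 6, 7}; []<>~p there: 3:T, 4:F, 6:F, 7:T. ✗
7: no successors, so [][]<>~p holds vacuously. ✓
— 2 worlds.

1 and 2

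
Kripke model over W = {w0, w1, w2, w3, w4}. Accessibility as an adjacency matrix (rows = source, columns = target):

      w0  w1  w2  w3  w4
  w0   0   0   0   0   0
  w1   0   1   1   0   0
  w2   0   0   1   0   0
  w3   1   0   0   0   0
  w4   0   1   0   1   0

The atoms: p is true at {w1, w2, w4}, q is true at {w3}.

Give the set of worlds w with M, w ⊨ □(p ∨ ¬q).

{w0, w1, w2, w3}

w0: no successors, so □(p ∨ ¬q) holds vacuously. ✓
w1: successors {w1, w2}; p ∨ ¬q there: w1:T, w2:T. ✓
w2: successors {w2}; p ∨ ¬q there: w2:T. ✓
w3: successors {w0}; p ∨ ¬q there: w0:T. ✓
w4: successors {w1, w3}; p ∨ ¬q there: w1:T, w3:F. ✗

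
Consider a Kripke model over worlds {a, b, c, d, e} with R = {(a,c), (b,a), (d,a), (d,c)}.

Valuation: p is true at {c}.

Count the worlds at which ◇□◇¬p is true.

2

a: successors {c}; □◇¬p there: c:T. ✓
b: successors {a}; □◇¬p there: a:F. ✗
c: no successors, so ◇□◇¬p fails. ✗
d: successors {a, c}; □◇¬p there: a:F, c:T. ✓
e: no successors, so ◇□◇¬p fails. ✗
Satisfying worlds: {a, d}.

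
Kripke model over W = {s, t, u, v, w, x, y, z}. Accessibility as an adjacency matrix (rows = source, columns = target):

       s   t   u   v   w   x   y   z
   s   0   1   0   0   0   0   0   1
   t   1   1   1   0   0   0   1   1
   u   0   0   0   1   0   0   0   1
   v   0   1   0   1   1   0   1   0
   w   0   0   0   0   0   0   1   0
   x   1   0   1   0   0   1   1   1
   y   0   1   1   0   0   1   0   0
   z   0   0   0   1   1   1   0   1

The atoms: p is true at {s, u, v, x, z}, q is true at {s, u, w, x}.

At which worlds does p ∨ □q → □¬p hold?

s: p ∨ □q is T, □¬p is F. ✗
t: p ∨ □q is F, □¬p is F. ✓
u: p ∨ □q is T, □¬p is F. ✗
v: p ∨ □q is T, □¬p is F. ✗
w: p ∨ □q is F, □¬p is T. ✓
x: p ∨ □q is T, □¬p is F. ✗
y: p ∨ □q is F, □¬p is F. ✓
z: p ∨ □q is T, □¬p is F. ✗

{t, w, y}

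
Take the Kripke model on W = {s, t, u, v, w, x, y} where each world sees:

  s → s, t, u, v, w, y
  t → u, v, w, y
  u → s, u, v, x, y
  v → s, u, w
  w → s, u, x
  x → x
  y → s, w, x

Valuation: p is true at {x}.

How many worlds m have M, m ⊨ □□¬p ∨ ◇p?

4

s: □□¬p is F, ◇p is F. ✗
t: □□¬p is F, ◇p is F. ✗
u: □□¬p is F, ◇p is T. ✓
v: □□¬p is F, ◇p is F. ✗
w: □□¬p is F, ◇p is T. ✓
x: □□¬p is F, ◇p is T. ✓
y: □□¬p is F, ◇p is T. ✓
Satisfying worlds: {u, w, x, y}.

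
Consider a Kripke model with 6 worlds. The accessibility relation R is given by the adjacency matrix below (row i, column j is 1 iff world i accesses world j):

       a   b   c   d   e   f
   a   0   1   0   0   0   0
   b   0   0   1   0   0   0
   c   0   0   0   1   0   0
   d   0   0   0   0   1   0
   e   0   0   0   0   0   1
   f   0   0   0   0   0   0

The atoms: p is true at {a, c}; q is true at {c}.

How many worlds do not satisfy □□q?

a: successors {b}; □q there: b:T. ✓
b: successors {c}; □q there: c:F. ✗
c: successors {d}; □q there: d:F. ✗
d: successors {e}; □q there: e:F. ✗
e: successors {f}; □q there: f:T. ✓
f: no successors, so □□q holds vacuously. ✓
Satisfying worlds: {a, e, f}.
So □□q fails at the other 3 worlds.

3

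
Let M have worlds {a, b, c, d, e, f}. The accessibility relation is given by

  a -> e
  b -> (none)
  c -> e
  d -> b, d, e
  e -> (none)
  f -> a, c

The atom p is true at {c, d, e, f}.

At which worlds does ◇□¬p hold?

a: successors {e}; □¬p there: e:T. ✓
b: no successors, so ◇□¬p fails. ✗
c: successors {e}; □¬p there: e:T. ✓
d: successors {b, d, e}; □¬p there: b:T, d:F, e:T. ✓
e: no successors, so ◇□¬p fails. ✗
f: successors {a, c}; □¬p there: a:F, c:F. ✗

{a, c, d}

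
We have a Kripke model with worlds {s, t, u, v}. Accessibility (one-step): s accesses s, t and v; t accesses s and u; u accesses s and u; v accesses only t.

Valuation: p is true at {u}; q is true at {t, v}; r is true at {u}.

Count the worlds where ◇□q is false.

s: successors {s, t, v}; □q there: s:F, t:F, v:T. ✓
t: successors {s, u}; □q there: s:F, u:F. ✗
u: successors {s, u}; □q there: s:F, u:F. ✗
v: successors {t}; □q there: t:F. ✗
Satisfying worlds: {s}.
So ◇□q fails at the other 3 worlds.

3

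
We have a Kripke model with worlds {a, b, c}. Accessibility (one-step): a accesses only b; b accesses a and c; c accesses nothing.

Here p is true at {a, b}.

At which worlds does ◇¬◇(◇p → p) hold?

{b}

a: successors {b}; ¬◇(◇p → p) there: b:F. ✗
b: successors {a, c}; ¬◇(◇p → p) there: a:F, c:T. ✓
c: no successors, so ◇¬◇(◇p → p) fails. ✗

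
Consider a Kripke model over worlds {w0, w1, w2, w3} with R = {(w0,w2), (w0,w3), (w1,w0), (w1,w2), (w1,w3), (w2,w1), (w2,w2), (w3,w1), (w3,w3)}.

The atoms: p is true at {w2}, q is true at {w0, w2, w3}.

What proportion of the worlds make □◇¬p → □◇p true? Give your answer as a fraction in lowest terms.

w0: □◇¬p is T, □◇p is F. ✗
w1: □◇¬p is T, □◇p is F. ✗
w2: □◇¬p is T, □◇p is T. ✓
w3: □◇¬p is T, □◇p is F. ✗
That's 1 of 4 worlds, so 1/4.

1/4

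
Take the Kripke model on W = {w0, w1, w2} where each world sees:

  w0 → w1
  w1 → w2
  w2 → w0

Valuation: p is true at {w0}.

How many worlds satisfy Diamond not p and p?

1

w0: Diamond not p is T, p is T. ✓
w1: Diamond not p is T, p is F. ✗
w2: Diamond not p is F, p is F. ✗
Satisfying worlds: {w0}.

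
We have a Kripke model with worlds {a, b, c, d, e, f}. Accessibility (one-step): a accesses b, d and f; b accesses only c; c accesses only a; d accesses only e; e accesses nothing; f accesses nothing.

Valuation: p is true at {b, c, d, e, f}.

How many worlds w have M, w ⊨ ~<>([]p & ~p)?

a: <>([]p & ~p) is F. ✓
b: <>([]p & ~p) is F. ✓
c: <>([]p & ~p) is T. ✗
d: <>([]p & ~p) is F. ✓
e: <>([]p & ~p) is F. ✓
f: <>([]p & ~p) is F. ✓
Satisfying worlds: {a, b, d, e, f}.

5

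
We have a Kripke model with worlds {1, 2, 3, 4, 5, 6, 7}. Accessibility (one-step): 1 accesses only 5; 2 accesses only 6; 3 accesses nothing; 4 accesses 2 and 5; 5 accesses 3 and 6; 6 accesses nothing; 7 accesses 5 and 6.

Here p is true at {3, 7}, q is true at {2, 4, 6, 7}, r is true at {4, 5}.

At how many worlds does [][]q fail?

3

1: successors {5}; []q there: 5:F. ✗
2: successors {6}; []q there: 6:T. ✓
3: no successors, so [][]q holds vacuously. ✓
4: successors {2, 5}; []q there: 2:T, 5:F. ✗
5: successors {3, 6}; []q there: 3:T, 6:T. ✓
6: no successors, so [][]q holds vacuously. ✓
7: successors {5, 6}; []q there: 5:F, 6:T. ✗
Satisfying worlds: {2, 3, 5, 6}.
So [][]q fails at the other 3 worlds.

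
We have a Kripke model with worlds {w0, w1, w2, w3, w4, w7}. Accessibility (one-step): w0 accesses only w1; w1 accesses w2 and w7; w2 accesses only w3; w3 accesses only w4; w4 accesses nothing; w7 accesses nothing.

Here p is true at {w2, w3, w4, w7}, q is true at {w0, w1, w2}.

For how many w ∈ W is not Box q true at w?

3

w0: Box q is T. ✗
w1: Box q is F. ✓
w2: Box q is F. ✓
w3: Box q is F. ✓
w4: Box q is T. ✗
w7: Box q is T. ✗
Satisfying worlds: {w1, w2, w3}.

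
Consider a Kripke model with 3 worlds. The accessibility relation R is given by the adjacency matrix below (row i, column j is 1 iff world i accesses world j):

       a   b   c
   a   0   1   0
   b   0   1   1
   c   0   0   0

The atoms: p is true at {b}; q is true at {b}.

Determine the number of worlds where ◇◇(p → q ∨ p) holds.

a: successors {b}; ◇(p → q ∨ p) there: b:T. ✓
b: successors {b, c}; ◇(p → q ∨ p) there: b:T, c:F. ✓
c: no successors, so ◇◇(p → q ∨ p) fails. ✗
Satisfying worlds: {a, b}.

2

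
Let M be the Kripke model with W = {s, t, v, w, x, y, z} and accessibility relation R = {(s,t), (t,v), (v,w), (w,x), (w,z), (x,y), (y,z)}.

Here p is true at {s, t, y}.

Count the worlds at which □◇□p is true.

3

s: successors {t}; ◇□p there: t:F. ✗
t: successors {v}; ◇□p there: v:F. ✗
v: successors {w}; ◇□p there: w:T. ✓
w: successors {x, z}; ◇□p there: x:F, z:F. ✗
x: successors {y}; ◇□p there: y:T. ✓
y: successors {z}; ◇□p there: z:F. ✗
z: no successors, so □◇□p holds vacuously. ✓
Satisfying worlds: {v, x, z}.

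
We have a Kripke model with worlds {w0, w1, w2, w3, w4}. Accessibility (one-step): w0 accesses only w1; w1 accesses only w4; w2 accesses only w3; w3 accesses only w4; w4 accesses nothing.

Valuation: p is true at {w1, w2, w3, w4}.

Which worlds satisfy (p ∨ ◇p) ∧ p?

w0: p ∨ ◇p is T, p is F. ✗
w1: p ∨ ◇p is T, p is T. ✓
w2: p ∨ ◇p is T, p is T. ✓
w3: p ∨ ◇p is T, p is T. ✓
w4: p ∨ ◇p is T, p is T. ✓

{w1, w2, w3, w4}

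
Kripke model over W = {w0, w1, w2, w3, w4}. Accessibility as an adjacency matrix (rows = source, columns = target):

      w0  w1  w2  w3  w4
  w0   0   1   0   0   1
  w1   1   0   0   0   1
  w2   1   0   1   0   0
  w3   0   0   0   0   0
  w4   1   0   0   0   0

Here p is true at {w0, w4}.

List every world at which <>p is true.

w0: successors {w1, w4}; p there: w1:F, w4:T. ✓
w1: successors {w0, w4}; p there: w0:T, w4:T. ✓
w2: successors {w0, w2}; p there: w0:T, w2:F. ✓
w3: no successors, so <>p fails. ✗
w4: successors {w0}; p there: w0:T. ✓

{w0, w1, w2, w4}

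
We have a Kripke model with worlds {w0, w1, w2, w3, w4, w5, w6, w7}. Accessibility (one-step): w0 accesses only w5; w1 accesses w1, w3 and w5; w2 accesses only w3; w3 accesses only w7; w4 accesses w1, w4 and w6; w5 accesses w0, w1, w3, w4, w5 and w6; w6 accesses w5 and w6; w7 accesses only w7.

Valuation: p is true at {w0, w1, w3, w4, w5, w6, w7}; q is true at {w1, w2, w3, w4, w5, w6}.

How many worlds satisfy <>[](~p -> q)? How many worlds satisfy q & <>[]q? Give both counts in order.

8 and 4

For <>[](~p -> q):
w0: successors {w5}; [](~p -> q) there: w5:T. ✓
w1: successors {w1, w3, w5}; [](~p -> q) there: w1:T, w3:T, w5:T. ✓
w2: successors {w3}; [](~p -> q) there: w3:T. ✓
w3: successors {w7}; [](~p -> q) there: w7:T. ✓
w4: successors {w1, w4, w6}; [](~p -> q) there: w1:T, w4:T, w6:T. ✓
w5: successors {w0, w1, w3, w4, w5, w6}; [](~p -> q) there: w0:T, w1:T, w3:T, w4:T, w5:T, w6:T. ✓
w6: successors {w5, w6}; [](~p -> q) there: w5:T, w6:T. ✓
w7: successors {w7}; [](~p -> q) there: w7:T. ✓
— 8 worlds.
For q & <>[]q:
w0: q is F, <>[]q is F. ✗
w1: q is T, <>[]q is T. ✓
w2: q is T, <>[]q is F. ✗
w3: q is T, <>[]q is F. ✗
w4: q is T, <>[]q is T. ✓
w5: q is T, <>[]q is T. ✓
w6: q is T, <>[]q is T. ✓
w7: q is F, <>[]q is F. ✗
— 4 worlds.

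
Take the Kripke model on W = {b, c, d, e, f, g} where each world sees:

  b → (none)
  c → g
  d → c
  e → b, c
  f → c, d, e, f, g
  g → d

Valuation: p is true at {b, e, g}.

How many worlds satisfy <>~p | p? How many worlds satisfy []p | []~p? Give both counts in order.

For <>~p | p:
b: <>~p is F, p is T. ✓
c: <>~p is F, p is F. ✗
d: <>~p is T, p is F. ✓
e: <>~p is T, p is T. ✓
f: <>~p is T, p is F. ✓
g: <>~p is T, p is T. ✓
— 5 worlds.
For []p | []~p:
b: []p is T, []~p is T. ✓
c: []p is T, []~p is F. ✓
d: []p is F, []~p is T. ✓
e: []p is F, []~p is F. ✗
f: []p is F, []~p is F. ✗
g: []p is F, []~p is T. ✓
— 4 worlds.

5 and 4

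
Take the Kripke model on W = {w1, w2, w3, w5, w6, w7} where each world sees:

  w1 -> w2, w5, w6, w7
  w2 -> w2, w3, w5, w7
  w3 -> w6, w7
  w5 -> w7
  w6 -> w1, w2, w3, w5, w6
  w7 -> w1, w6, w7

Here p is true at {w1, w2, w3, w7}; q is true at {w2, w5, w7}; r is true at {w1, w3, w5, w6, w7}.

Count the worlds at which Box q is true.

w1: successors {w2, w5, w6, w7}; q there: w2:T, w5:T, w6:F, w7:T. ✗
w2: successors {w2, w3, w5, w7}; q there: w2:T, w3:F, w5:T, w7:T. ✗
w3: successors {w6, w7}; q there: w6:F, w7:T. ✗
w5: successors {w7}; q there: w7:T. ✓
w6: successors {w1, w2, w3, w5, w6}; q there: w1:F, w2:T, w3:F, w5:T, w6:F. ✗
w7: successors {w1, w6, w7}; q there: w1:F, w6:F, w7:T. ✗
Satisfying worlds: {w5}.

1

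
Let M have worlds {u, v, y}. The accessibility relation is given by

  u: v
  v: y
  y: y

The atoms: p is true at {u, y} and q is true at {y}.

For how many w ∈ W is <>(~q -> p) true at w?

u: successors {v}; ~q -> p there: v:F. ✗
v: successors {y}; ~q -> p there: y:T. ✓
y: successors {y}; ~q -> p there: y:T. ✓
Satisfying worlds: {v, y}.

2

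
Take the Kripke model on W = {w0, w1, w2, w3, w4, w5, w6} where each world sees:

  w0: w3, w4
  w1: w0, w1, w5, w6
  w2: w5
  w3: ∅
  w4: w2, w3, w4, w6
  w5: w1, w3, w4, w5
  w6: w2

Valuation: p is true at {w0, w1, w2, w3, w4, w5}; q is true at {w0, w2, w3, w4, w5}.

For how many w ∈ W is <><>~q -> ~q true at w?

w0: <><>~q is T, ~q is F. ✗
w1: <><>~q is T, ~q is T. ✓
w2: <><>~q is T, ~q is F. ✗
w3: <><>~q is F, ~q is F. ✓
w4: <><>~q is T, ~q is F. ✗
w5: <><>~q is T, ~q is F. ✗
w6: <><>~q is F, ~q is T. ✓
Satisfying worlds: {w1, w3, w6}.

3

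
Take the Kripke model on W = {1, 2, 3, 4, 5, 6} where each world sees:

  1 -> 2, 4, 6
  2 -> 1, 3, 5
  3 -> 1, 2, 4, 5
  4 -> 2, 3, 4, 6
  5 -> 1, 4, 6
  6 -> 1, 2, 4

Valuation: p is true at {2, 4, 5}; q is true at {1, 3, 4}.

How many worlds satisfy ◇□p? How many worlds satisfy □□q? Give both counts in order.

For ◇□p:
1: successors {2, 4, 6}; □p there: 2:F, 4:F, 6:F. ✗
2: successors {1, 3, 5}; □p there: 1:F, 3:F, 5:F. ✗
3: successors {1, 2, 4, 5}; □p there: 1:F, 2:F, 4:F, 5:F. ✗
4: successors {2, 3, 4, 6}; □p there: 2:F, 3:F, 4:F, 6:F. ✗
5: successors {1, 4, 6}; □p there: 1:F, 4:F, 6:F. ✗
6: successors {1, 2, 4}; □p there: 1:F, 2:F, 4:F. ✗
— 0 worlds.
For □□q:
1: successors {2, 4, 6}; □q there: 2:F, 4:F, 6:F. ✗
2: successors {1, 3, 5}; □q there: 1:F, 3:F, 5:F. ✗
3: successors {1, 2, 4, 5}; □q there: 1:F, 2:F, 4:F, 5:F. ✗
4: successors {2, 3, 4, 6}; □q there: 2:F, 3:F, 4:F, 6:F. ✗
5: successors {1, 4, 6}; □q there: 1:F, 4:F, 6:F. ✗
6: successors {1, 2, 4}; □q there: 1:F, 2:F, 4:F. ✗
— 0 worlds.

0 and 0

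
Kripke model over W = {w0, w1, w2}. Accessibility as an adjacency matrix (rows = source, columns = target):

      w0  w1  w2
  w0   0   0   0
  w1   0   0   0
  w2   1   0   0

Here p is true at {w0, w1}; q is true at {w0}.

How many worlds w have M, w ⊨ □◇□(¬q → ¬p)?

2

w0: no successors, so □◇□(¬q → ¬p) holds vacuously. ✓
w1: no successors, so □◇□(¬q → ¬p) holds vacuously. ✓
w2: successors {w0}; ◇□(¬q → ¬p) there: w0:F. ✗
Satisfying worlds: {w0, w1}.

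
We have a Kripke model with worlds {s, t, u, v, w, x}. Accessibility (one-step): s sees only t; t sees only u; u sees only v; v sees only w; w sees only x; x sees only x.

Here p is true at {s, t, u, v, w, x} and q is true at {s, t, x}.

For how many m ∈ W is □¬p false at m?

6

s: successors {t}; ¬p there: t:F. ✗
t: successors {u}; ¬p there: u:F. ✗
u: successors {v}; ¬p there: v:F. ✗
v: successors {w}; ¬p there: w:F. ✗
w: successors {x}; ¬p there: x:F. ✗
x: successors {x}; ¬p there: x:F. ✗
Satisfying worlds: ∅.
So □¬p fails at the other 6 worlds.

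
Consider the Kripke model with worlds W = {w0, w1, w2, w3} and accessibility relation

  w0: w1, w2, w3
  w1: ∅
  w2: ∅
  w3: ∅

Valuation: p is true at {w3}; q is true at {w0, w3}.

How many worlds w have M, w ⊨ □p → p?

2

w0: □p is F, p is F. ✓
w1: □p is T, p is F. ✗
w2: □p is T, p is F. ✗
w3: □p is T, p is T. ✓
Satisfying worlds: {w0, w3}.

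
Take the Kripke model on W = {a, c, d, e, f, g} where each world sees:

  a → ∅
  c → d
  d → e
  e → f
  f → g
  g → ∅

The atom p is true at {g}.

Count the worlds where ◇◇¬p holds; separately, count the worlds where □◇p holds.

2 and 3

For ◇◇¬p:
a: no successors, so ◇◇¬p fails. ✗
c: successors {d}; ◇¬p there: d:T. ✓
d: successors {e}; ◇¬p there: e:T. ✓
e: successors {f}; ◇¬p there: f:F. ✗
f: successors {g}; ◇¬p there: g:F. ✗
g: no successors, so ◇◇¬p fails. ✗
— 2 worlds.
For □◇p:
a: no successors, so □◇p holds vacuously. ✓
c: successors {d}; ◇p there: d:F. ✗
d: successors {e}; ◇p there: e:F. ✗
e: successors {f}; ◇p there: f:T. ✓
f: successors {g}; ◇p there: g:F. ✗
g: no successors, so □◇p holds vacuously. ✓
— 3 worlds.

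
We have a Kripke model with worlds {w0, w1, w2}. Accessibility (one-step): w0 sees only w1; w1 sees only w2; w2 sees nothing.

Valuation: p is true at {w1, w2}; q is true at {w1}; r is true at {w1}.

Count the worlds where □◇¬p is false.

2

w0: successors {w1}; ◇¬p there: w1:F. ✗
w1: successors {w2}; ◇¬p there: w2:F. ✗
w2: no successors, so □◇¬p holds vacuously. ✓
Satisfying worlds: {w2}.
So □◇¬p fails at the other 2 worlds.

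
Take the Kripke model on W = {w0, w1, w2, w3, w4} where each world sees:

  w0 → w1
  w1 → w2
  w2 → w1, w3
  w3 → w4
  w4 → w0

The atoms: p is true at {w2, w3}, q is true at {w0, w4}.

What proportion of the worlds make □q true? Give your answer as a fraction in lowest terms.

w0: successors {w1}; q there: w1:F. ✗
w1: successors {w2}; q there: w2:F. ✗
w2: successors {w1, w3}; q there: w1:F, w3:F. ✗
w3: successors {w4}; q there: w4:T. ✓
w4: successors {w0}; q there: w0:T. ✓
That's 2 of 5 worlds, so 2/5.

2/5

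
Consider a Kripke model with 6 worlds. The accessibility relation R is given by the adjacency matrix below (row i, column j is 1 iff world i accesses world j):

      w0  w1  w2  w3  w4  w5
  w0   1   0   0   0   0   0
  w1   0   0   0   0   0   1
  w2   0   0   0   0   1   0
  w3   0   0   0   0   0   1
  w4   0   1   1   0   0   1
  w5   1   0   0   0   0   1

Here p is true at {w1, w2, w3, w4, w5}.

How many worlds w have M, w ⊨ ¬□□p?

w0: □□p is F. ✓
w1: □□p is F. ✓
w2: □□p is T. ✗
w3: □□p is F. ✓
w4: □□p is F. ✓
w5: □□p is F. ✓
Satisfying worlds: {w0, w1, w3, w4, w5}.

5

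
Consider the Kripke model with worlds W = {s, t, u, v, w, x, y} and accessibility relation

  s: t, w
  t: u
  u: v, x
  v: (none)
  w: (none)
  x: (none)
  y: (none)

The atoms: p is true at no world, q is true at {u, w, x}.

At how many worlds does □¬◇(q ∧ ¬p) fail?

s: successors {t, w}; ¬◇(q ∧ ¬p) there: t:F, w:T. ✗
t: successors {u}; ¬◇(q ∧ ¬p) there: u:F. ✗
u: successors {v, x}; ¬◇(q ∧ ¬p) there: v:T, x:T. ✓
v: no successors, so □¬◇(q ∧ ¬p) holds vacuously. ✓
w: no successors, so □¬◇(q ∧ ¬p) holds vacuously. ✓
x: no successors, so □¬◇(q ∧ ¬p) holds vacuously. ✓
y: no successors, so □¬◇(q ∧ ¬p) holds vacuously. ✓
Satisfying worlds: {u, v, w, x, y}.
So □¬◇(q ∧ ¬p) fails at the other 2 worlds.

2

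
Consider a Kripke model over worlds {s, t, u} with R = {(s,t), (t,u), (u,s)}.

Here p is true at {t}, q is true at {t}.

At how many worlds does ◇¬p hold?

s: successors {t}; ¬p there: t:F. ✗
t: successors {u}; ¬p there: u:T. ✓
u: successors {s}; ¬p there: s:T. ✓
Satisfying worlds: {t, u}.

2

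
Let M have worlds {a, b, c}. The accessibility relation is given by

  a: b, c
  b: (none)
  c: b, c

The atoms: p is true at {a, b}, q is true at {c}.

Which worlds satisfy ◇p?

a: successors {b, c}; p there: b:T, c:F. ✓
b: no successors, so ◇p fails. ✗
c: successors {b, c}; p there: b:T, c:F. ✓

{a, c}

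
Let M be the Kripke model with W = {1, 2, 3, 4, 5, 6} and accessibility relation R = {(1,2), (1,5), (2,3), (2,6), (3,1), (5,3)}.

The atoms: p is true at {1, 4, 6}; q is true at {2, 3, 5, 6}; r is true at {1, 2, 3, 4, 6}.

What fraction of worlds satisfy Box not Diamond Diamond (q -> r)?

1: successors {2, 5}; not Diamond Diamond (q -> r) there: 2:F, 5:F. ✗
2: successors {3, 6}; not Diamond Diamond (q -> r) there: 3:F, 6:T. ✗
3: successors {1}; not Diamond Diamond (q -> r) there: 1:F. ✗
4: no successors, so Box not Diamond Diamond (q -> r) holds vacuously. ✓
5: successors {3}; not Diamond Diamond (q -> r) there: 3:F. ✗
6: no successors, so Box not Diamond Diamond (q -> r) holds vacuously. ✓
That's 2 of 6 worlds, so 2/6 = 1/3.

1/3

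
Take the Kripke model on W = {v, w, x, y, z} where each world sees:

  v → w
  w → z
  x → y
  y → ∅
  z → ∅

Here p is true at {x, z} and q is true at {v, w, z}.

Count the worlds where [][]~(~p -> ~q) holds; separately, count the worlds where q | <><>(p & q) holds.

For [][]~(~p -> ~q):
v: successors {w}; []~(~p -> ~q) there: w:F. ✗
w: successors {z}; []~(~p -> ~q) there: z:T. ✓
x: successors {y}; []~(~p -> ~q) there: y:T. ✓
y: no successors, so [][]~(~p -> ~q) holds vacuously. ✓
z: no successors, so [][]~(~p -> ~q) holds vacuously. ✓
— 4 worlds.
For q | <><>(p & q):
v: q is T, <><>(p & q) is T. ✓
w: q is T, <><>(p & q) is F. ✓
x: q is F, <><>(p & q) is F. ✗
y: q is F, <><>(p & q) is F. ✗
z: q is T, <><>(p & q) is F. ✓
— 3 worlds.

4 and 3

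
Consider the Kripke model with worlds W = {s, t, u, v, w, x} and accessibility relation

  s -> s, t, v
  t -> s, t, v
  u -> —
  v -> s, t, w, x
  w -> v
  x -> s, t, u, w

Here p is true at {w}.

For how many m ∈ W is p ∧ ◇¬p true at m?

s: p is F, ◇¬p is T. ✗
t: p is F, ◇¬p is T. ✗
u: p is F, ◇¬p is F. ✗
v: p is F, ◇¬p is T. ✗
w: p is T, ◇¬p is T. ✓
x: p is F, ◇¬p is T. ✗
Satisfying worlds: {w}.

1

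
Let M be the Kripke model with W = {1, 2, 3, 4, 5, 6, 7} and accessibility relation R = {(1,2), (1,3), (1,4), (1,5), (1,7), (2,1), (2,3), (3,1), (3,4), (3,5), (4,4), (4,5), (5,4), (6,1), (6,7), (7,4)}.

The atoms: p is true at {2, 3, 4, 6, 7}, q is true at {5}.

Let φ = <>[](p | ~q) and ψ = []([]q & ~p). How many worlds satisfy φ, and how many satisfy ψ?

For <>[](p | ~q):
1: successors {2, 3, 4, 5, 7}; [](p | ~q) there: 2:T, 3:F, 4:F, 5:T, 7:T. ✓
2: successors {1, 3}; [](p | ~q) there: 1:F, 3:F. ✗
3: successors {1, 4, 5}; [](p | ~q) there: 1:F, 4:F, 5:T. ✓
4: successors {4, 5}; [](p | ~q) there: 4:F, 5:T. ✓
5: successors {4}; [](p | ~q) there: 4:F. ✗
6: successors {1, 7}; [](p | ~q) there: 1:F, 7:T. ✓
7: successors {4}; [](p | ~q) there: 4:F. ✗
— 4 worlds.
For []([]q & ~p):
1: successors {2, 3, 4, 5, 7}; []q & ~p there: 2:F, 3:F, 4:F, 5:F, 7:F. ✗
2: successors {1, 3}; []q & ~p there: 1:F, 3:F. ✗
3: successors {1, 4, 5}; []q & ~p there: 1:F, 4:F, 5:F. ✗
4: successors {4, 5}; []q & ~p there: 4:F, 5:F. ✗
5: successors {4}; []q & ~p there: 4:F. ✗
6: successors {1, 7}; []q & ~p there: 1:F, 7:F. ✗
7: successors {4}; []q & ~p there: 4:F. ✗
— 0 worlds.

4 and 0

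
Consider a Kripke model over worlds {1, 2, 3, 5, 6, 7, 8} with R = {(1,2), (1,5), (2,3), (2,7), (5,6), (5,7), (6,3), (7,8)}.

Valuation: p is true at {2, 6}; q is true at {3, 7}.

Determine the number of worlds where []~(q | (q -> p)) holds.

1: successors {2, 5}; ~(q | (q -> p)) there: 2:F, 5:F. ✗
2: successors {3, 7}; ~(q | (q -> p)) there: 3:F, 7:F. ✗
3: no successors, so []~(q | (q -> p)) holds vacuously. ✓
5: successors {6, 7}; ~(q | (q -> p)) there: 6:F, 7:F. ✗
6: successors {3}; ~(q | (q -> p)) there: 3:F. ✗
7: successors {8}; ~(q | (q -> p)) there: 8:F. ✗
8: no successors, so []~(q | (q -> p)) holds vacuously. ✓
Satisfying worlds: {3, 8}.

2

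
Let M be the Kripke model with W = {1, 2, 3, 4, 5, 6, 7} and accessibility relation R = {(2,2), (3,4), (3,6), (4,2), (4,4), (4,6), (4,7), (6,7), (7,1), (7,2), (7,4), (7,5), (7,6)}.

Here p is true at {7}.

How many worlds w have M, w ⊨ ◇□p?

3

1: no successors, so ◇□p fails. ✗
2: successors {2}; □p there: 2:F. ✗
3: successors {4, 6}; □p there: 4:F, 6:T. ✓
4: successors {2, 4, 6, 7}; □p there: 2:F, 4:F, 6:T, 7:F. ✓
5: no successors, so ◇□p fails. ✗
6: successors {7}; □p there: 7:F. ✗
7: successors {1, 2, 4, 5, 6}; □p there: 1:T, 2:F, 4:F, 5:T, 6:T. ✓
Satisfying worlds: {3, 4, 7}.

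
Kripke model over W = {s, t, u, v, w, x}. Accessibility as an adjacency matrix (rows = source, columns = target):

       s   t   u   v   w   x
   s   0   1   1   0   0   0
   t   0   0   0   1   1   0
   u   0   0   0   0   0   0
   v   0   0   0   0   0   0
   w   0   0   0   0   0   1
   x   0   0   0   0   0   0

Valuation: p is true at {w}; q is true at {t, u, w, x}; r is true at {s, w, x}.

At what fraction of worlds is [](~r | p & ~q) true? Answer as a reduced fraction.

2/3

s: successors {t, u}; ~r | p & ~q there: t:T, u:T. ✓
t: successors {v, w}; ~r | p & ~q there: v:T, w:F. ✗
u: no successors, so [](~r | p & ~q) holds vacuously. ✓
v: no successors, so [](~r | p & ~q) holds vacuously. ✓
w: successors {x}; ~r | p & ~q there: x:F. ✗
x: no successors, so [](~r | p & ~q) holds vacuously. ✓
That's 4 of 6 worlds, so 4/6 = 2/3.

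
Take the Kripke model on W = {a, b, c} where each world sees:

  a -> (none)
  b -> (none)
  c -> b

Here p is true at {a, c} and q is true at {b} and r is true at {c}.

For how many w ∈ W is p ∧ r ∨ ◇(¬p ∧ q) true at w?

1

a: p ∧ r is F, ◇(¬p ∧ q) is F. ✗
b: p ∧ r is F, ◇(¬p ∧ q) is F. ✗
c: p ∧ r is T, ◇(¬p ∧ q) is T. ✓
Satisfying worlds: {c}.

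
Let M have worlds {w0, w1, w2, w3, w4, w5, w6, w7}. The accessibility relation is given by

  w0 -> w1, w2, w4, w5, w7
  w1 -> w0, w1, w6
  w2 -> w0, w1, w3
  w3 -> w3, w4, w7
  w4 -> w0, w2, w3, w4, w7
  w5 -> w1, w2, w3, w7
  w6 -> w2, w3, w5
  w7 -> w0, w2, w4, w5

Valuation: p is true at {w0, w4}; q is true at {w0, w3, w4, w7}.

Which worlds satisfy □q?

{w3}

w0: successors {w1, w2, w4, w5, w7}; q there: w1:F, w2:F, w4:T, w5:F, w7:T. ✗
w1: successors {w0, w1, w6}; q there: w0:T, w1:F, w6:F. ✗
w2: successors {w0, w1, w3}; q there: w0:T, w1:F, w3:T. ✗
w3: successors {w3, w4, w7}; q there: w3:T, w4:T, w7:T. ✓
w4: successors {w0, w2, w3, w4, w7}; q there: w0:T, w2:F, w3:T, w4:T, w7:T. ✗
w5: successors {w1, w2, w3, w7}; q there: w1:F, w2:F, w3:T, w7:T. ✗
w6: successors {w2, w3, w5}; q there: w2:F, w3:T, w5:F. ✗
w7: successors {w0, w2, w4, w5}; q there: w0:T, w2:F, w4:T, w5:F. ✗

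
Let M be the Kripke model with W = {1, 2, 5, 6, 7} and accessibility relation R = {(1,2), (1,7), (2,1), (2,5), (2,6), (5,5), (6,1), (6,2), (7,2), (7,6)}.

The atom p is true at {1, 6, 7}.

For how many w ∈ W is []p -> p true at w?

5

1: []p is F, p is T. ✓
2: []p is F, p is F. ✓
5: []p is F, p is F. ✓
6: []p is F, p is T. ✓
7: []p is F, p is T. ✓
Satisfying worlds: {1, 2, 5, 6, 7}.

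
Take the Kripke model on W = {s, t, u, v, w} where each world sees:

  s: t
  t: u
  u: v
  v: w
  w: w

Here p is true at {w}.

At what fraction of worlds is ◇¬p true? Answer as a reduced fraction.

s: successors {t}; ¬p there: t:T. ✓
t: successors {u}; ¬p there: u:T. ✓
u: successors {v}; ¬p there: v:T. ✓
v: successors {w}; ¬p there: w:F. ✗
w: successors {w}; ¬p there: w:F. ✗
That's 3 of 5 worlds, so 3/5.

3/5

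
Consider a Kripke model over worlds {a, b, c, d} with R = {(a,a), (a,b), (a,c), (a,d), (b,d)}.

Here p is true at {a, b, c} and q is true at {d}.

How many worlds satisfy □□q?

3

a: successors {a, b, c, d}; □q there: a:F, b:T, c:T, d:T. ✗
b: successors {d}; □q there: d:T. ✓
c: no successors, so □□q holds vacuously. ✓
d: no successors, so □□q holds vacuously. ✓
Satisfying worlds: {b, c, d}.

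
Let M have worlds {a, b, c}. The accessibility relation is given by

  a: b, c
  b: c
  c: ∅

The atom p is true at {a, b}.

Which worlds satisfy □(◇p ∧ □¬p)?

{c}

a: successors {b, c}; ◇p ∧ □¬p there: b:F, c:F. ✗
b: successors {c}; ◇p ∧ □¬p there: c:F. ✗
c: no successors, so □(◇p ∧ □¬p) holds vacuously. ✓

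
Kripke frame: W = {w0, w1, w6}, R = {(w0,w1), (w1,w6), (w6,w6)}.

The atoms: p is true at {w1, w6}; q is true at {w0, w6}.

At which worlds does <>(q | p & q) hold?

w0: successors {w1}; q | p & q there: w1:F. ✗
w1: successors {w6}; q | p & q there: w6:T. ✓
w6: successors {w6}; q | p & q there: w6:T. ✓

{w1, w6}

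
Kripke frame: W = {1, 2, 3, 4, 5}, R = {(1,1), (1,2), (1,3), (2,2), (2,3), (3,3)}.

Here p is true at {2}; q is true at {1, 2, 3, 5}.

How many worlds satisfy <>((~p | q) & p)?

1: successors {1, 2, 3}; (~p | q) & p there: 1:F, 2:T, 3:F. ✓
2: successors {2, 3}; (~p | q) & p there: 2:T, 3:F. ✓
3: successors {3}; (~p | q) & p there: 3:F. ✗
4: no successors, so <>((~p | q) & p) fails. ✗
5: no successors, so <>((~p | q) & p) fails. ✗
Satisfying worlds: {1, 2}.

2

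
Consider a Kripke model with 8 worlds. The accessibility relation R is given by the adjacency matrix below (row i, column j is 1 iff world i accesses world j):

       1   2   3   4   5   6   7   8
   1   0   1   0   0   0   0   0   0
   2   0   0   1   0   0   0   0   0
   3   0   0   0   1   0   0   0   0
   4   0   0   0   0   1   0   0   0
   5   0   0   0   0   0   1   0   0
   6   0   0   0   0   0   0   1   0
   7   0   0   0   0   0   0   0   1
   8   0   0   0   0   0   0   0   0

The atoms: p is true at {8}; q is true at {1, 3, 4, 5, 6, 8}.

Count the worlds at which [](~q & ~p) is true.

3

1: successors {2}; ~q & ~p there: 2:T. ✓
2: successors {3}; ~q & ~p there: 3:F. ✗
3: successors {4}; ~q & ~p there: 4:F. ✗
4: successors {5}; ~q & ~p there: 5:F. ✗
5: successors {6}; ~q & ~p there: 6:F. ✗
6: successors {7}; ~q & ~p there: 7:T. ✓
7: successors {8}; ~q & ~p there: 8:F. ✗
8: no successors, so [](~q & ~p) holds vacuously. ✓
Satisfying worlds: {1, 6, 8}.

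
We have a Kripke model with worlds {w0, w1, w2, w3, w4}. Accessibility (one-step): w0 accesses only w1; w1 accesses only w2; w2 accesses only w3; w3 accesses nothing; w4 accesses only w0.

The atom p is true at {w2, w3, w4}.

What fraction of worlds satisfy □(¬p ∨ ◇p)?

w0: successors {w1}; ¬p ∨ ◇p there: w1:T. ✓
w1: successors {w2}; ¬p ∨ ◇p there: w2:T. ✓
w2: successors {w3}; ¬p ∨ ◇p there: w3:F. ✗
w3: no successors, so □(¬p ∨ ◇p) holds vacuously. ✓
w4: successors {w0}; ¬p ∨ ◇p there: w0:T. ✓
That's 4 of 5 worlds, so 4/5.

4/5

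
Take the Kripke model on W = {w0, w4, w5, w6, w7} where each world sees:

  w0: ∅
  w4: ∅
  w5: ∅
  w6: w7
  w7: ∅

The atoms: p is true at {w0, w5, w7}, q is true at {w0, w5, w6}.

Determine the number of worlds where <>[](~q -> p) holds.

w0: no successors, so <>[](~q -> p) fails. ✗
w4: no successors, so <>[](~q -> p) fails. ✗
w5: no successors, so <>[](~q -> p) fails. ✗
w6: successors {w7}; [](~q -> p) there: w7:T. ✓
w7: no successors, so <>[](~q -> p) fails. ✗
Satisfying worlds: {w6}.

1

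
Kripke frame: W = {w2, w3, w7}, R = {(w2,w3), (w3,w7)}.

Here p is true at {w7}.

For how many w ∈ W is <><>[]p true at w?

1

w2: successors {w3}; <>[]p there: w3:T. ✓
w3: successors {w7}; <>[]p there: w7:F. ✗
w7: no successors, so <><>[]p fails. ✗
Satisfying worlds: {w2}.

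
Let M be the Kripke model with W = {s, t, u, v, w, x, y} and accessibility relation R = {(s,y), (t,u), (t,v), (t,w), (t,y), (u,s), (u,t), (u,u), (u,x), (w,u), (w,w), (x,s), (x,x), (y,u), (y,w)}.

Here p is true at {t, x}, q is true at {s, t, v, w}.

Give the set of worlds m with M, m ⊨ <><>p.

{t, u, w, x, y}

s: successors {y}; <>p there: y:F. ✗
t: successors {u, v, w, y}; <>p there: u:T, v:F, w:F, y:F. ✓
u: successors {s, t, u, x}; <>p there: s:F, t:F, u:T, x:T. ✓
v: no successors, so <><>p fails. ✗
w: successors {u, w}; <>p there: u:T, w:F. ✓
x: successors {s, x}; <>p there: s:F, x:T. ✓
y: successors {u, w}; <>p there: u:T, w:F. ✓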